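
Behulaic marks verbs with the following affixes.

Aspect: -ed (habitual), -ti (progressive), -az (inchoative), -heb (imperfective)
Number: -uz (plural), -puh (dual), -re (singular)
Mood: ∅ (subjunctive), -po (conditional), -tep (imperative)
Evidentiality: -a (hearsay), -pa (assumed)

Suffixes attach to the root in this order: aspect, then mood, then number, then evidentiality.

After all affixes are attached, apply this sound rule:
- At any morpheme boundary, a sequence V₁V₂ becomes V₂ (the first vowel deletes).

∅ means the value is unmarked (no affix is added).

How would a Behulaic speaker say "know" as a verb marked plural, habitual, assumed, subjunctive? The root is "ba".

beduzpa

Attach aspect habitual -ed → baed.
mood = subjunctive: zero marking, form stays baed.
Attach number plural -uz → baeduz.
Attach evidentiality assumed -pa → baeduzpa.
Apply vowel deletion: baeduzpa → beduzpa.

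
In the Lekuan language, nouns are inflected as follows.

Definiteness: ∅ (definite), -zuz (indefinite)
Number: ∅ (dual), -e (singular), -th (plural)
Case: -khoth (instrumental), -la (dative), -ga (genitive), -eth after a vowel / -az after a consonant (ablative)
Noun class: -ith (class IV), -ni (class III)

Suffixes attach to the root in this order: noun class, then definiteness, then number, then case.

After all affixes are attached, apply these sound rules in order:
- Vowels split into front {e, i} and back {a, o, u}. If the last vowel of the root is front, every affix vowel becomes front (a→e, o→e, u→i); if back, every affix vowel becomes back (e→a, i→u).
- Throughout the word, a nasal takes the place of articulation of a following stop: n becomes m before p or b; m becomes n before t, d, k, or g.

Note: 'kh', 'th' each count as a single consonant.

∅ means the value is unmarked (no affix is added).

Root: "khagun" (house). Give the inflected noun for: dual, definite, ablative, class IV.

Attach noun class class IV -ith → khagunith.
definiteness = definite: zero marking, form stays khagunith.
number = dual: zero marking, form stays khagunith.
Attach case ablative -az (after consonant 'th') → khagunithaz.
Apply vowel harmony: khagunithaz → khagunuthaz.
Nasal assimilation: no change.

khagunuthaz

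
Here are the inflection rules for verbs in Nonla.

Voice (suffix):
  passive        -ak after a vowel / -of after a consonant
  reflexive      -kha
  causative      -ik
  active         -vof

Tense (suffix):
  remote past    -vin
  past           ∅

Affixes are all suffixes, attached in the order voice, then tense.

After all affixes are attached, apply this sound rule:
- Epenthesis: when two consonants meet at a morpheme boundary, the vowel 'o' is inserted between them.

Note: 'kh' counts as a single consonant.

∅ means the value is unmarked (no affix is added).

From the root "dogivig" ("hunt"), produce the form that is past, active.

Attach voice active -vof → dogivigvof.
tense = past: zero marking, form stays dogivigvof.
Apply epenthesis: dogivigvof → dogivigovof.

dogivigovof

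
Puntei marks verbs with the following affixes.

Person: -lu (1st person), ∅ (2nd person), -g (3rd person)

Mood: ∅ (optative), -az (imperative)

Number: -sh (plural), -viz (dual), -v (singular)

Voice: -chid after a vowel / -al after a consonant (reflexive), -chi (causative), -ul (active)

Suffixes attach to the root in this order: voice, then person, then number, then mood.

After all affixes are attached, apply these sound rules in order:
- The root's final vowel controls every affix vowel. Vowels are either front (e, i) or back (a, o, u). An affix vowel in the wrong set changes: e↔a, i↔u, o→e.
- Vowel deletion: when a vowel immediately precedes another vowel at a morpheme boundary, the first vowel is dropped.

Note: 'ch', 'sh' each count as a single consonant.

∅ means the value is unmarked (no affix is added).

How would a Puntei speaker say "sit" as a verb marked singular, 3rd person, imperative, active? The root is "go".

Attach voice active -ul → goul.
Attach person 3rd person -g → goulg.
Attach number singular -v → goulgv.
Attach mood imperative -az → goulgvaz.
Vowel harmony: no change.
Apply vowel deletion: goulgvaz → gulgvaz.

gulgvaz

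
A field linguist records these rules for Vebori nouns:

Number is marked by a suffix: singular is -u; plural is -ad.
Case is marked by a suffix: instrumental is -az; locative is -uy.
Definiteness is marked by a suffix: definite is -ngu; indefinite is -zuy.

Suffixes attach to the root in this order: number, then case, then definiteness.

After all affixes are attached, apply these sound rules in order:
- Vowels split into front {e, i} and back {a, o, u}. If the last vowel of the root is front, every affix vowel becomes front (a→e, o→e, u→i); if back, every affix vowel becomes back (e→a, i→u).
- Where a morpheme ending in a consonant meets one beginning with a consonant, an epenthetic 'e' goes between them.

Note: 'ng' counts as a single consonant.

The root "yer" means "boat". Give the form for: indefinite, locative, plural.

Attach number plural -ad → yerad.
Attach case locative -uy → yeraduy.
Attach definiteness indefinite -zuy → yeraduyzuy.
Apply vowel harmony: yeraduyzuy → yerediyziy.
Apply epenthesis: yerediyziy → yerediyeziy.

yerediyeziy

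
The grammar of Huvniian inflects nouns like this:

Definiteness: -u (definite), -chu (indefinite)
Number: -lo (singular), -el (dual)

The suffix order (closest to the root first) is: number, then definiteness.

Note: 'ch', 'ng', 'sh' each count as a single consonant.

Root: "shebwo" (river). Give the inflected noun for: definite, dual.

Attach number dual -el → shebwoel.
Attach definiteness definite -u → shebwoelu.

shebwoelu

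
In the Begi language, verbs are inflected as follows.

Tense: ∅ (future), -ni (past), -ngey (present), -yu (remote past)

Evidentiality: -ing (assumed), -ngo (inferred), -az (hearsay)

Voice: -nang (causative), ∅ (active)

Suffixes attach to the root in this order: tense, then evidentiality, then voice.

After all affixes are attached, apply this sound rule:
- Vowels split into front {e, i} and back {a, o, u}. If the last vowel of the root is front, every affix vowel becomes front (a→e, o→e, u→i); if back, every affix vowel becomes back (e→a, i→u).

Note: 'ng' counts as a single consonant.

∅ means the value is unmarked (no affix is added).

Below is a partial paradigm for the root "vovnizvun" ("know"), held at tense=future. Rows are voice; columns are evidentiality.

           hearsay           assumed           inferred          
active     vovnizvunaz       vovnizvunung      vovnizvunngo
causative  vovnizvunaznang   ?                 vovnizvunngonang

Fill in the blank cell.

tense = future: zero marking, form stays vovnizvun.
Attach evidentiality assumed -ing → vovnizvuning.
Attach voice causative -nang → vovnizvuningnang.
Apply vowel harmony: vovnizvuningnang → vovnizvunungnang.

vovnizvunungnang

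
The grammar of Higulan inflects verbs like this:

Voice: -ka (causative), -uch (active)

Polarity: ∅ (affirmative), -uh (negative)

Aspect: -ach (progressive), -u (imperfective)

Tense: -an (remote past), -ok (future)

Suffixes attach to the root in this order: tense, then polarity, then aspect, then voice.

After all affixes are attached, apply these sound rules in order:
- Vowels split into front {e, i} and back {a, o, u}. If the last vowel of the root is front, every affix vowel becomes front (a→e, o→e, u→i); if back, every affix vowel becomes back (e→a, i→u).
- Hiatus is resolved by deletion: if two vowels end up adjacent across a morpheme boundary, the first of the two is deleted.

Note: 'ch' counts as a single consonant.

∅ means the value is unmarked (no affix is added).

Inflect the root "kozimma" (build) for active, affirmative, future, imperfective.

kozimmokuch

Attach tense future -ok → kozimmaok.
polarity = affirmative: zero marking, form stays kozimmaok.
Attach aspect imperfective -u → kozimmaoku.
Attach voice active -uch → kozimmaokuuch.
Vowel harmony: no change.
Apply vowel deletion: kozimmaokuuch → kozimmokuch.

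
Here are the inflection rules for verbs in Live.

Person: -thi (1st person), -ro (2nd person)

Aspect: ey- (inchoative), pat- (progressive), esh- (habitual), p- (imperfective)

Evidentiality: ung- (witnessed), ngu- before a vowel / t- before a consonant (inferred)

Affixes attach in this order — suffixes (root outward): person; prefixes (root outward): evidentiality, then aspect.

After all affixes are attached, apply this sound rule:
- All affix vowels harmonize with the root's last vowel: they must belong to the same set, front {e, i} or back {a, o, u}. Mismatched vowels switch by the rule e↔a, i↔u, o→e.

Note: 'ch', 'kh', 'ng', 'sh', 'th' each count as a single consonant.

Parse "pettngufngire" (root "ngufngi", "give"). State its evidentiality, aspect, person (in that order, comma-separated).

Segment: pat-t-ngufngi-ro.
evidentiality: ngu/t- → inferred.
aspect: pat- → progressive.
person: -ro → 2nd person.

inferred, progressive, 2nd person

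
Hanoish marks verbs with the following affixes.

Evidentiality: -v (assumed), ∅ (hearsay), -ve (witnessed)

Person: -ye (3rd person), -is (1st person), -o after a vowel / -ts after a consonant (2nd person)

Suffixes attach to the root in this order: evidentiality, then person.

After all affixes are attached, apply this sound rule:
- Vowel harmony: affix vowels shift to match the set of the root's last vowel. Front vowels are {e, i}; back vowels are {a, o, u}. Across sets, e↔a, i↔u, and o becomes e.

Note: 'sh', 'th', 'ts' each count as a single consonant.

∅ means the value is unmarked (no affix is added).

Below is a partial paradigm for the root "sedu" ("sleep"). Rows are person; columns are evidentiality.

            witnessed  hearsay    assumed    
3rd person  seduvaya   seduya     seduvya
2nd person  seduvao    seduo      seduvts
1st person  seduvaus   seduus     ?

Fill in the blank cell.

seduvus

Attach evidentiality assumed -v → seduv.
Attach person 1st person -is → seduvis.
Apply vowel harmony: seduvis → seduvus.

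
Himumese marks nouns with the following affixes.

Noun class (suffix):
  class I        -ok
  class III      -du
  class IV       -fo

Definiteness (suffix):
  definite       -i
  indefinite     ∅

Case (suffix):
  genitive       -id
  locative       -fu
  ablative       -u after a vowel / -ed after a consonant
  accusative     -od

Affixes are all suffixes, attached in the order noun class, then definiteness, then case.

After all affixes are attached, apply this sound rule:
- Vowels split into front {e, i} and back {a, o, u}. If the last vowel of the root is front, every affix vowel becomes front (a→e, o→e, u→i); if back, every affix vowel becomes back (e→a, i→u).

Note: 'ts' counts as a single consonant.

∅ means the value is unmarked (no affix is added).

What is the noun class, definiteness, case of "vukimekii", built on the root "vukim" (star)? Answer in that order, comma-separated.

Segment: vukim-ok-i-u.
noun class: -ok → class I.
definiteness: -i → definite.
case: -u/ed → ablative.

class I, definite, ablative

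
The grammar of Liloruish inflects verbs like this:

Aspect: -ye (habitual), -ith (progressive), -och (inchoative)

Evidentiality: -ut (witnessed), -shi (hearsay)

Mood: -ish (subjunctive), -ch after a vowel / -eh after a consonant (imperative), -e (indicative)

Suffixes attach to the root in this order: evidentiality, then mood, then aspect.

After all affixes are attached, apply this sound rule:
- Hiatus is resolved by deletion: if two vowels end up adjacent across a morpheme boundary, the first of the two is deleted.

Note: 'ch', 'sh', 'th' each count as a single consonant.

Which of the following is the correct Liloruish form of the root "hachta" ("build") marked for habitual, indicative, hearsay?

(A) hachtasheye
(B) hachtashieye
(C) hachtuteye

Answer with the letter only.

A

Attach evidentiality hearsay -shi → hachtashi.
Attach mood indicative -e → hachtashie.
Attach aspect habitual -ye → hachtashieye.
Apply vowel deletion: hachtashieye → hachtasheye.
So the correct form is hachtasheye, option (A).
(C) hachtuteye is wrong: it uses witnessed instead of hearsay for evidentiality.
(B) hachtashieye is wrong: it fails to apply the sound rule(s).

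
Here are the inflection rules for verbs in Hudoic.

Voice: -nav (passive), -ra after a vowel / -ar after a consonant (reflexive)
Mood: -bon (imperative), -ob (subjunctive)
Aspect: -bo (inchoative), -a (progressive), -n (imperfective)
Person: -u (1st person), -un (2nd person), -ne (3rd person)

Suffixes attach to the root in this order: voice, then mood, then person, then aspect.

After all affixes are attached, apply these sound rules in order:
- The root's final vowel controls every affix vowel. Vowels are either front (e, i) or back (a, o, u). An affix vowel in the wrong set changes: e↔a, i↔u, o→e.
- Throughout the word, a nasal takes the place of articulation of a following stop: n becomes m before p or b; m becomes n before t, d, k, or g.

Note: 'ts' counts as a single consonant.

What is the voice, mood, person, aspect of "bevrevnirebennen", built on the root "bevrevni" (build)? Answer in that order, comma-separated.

Segment: bevrevni-ra-bon-ne-n.
voice: -ra/ar → reflexive.
mood: -bon → imperative.
person: -ne → 3rd person.
aspect: -n → imperfective.

reflexive, imperative, 3rd person, imperfective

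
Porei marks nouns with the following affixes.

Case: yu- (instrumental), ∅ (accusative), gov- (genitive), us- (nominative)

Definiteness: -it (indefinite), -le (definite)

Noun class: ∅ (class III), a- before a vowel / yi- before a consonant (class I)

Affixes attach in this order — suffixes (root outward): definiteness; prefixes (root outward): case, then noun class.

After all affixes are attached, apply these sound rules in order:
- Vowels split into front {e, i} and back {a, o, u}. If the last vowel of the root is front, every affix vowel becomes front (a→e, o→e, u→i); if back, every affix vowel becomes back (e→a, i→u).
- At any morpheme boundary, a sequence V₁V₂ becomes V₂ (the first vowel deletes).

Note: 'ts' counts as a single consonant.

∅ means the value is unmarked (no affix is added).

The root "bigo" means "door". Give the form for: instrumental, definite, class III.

Attach definiteness definite -le → bigole.
Attach case instrumental yu- → yubigole.
noun class = class III: zero marking, form stays yubigole.
Apply vowel harmony: yubigole → yubigola.
Vowel deletion: no change.

yubigola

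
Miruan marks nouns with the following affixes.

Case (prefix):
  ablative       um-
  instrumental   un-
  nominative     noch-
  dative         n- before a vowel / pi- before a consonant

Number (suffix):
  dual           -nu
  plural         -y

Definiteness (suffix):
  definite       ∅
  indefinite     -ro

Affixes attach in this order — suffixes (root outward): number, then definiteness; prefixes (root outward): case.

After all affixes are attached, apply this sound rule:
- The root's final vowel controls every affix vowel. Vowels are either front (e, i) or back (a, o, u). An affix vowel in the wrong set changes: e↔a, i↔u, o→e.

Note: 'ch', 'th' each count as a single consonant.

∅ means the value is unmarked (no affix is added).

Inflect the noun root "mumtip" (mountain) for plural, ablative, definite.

immumtipy

Attach number plural -y → mumtipy.
Attach case ablative um- → ummumtipy.
definiteness = definite: zero marking, form stays ummumtipy.
Apply vowel harmony: ummumtipy → immumtipy.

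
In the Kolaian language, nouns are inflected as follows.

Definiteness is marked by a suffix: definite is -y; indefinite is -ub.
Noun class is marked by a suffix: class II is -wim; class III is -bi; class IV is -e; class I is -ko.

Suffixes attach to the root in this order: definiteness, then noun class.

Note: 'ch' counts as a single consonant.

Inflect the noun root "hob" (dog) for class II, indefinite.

hobubwim

Attach definiteness indefinite -ub → hobub.
Attach noun class class II -wim → hobubwim.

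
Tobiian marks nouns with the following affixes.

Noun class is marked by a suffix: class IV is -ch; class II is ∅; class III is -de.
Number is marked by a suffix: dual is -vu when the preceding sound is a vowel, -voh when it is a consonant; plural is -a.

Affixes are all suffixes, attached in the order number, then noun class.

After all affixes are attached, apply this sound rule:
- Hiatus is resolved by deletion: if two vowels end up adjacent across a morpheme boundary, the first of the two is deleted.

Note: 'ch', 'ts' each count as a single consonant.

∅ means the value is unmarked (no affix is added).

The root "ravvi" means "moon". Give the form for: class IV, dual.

ravvivuch

Attach number dual -vu (after vowel 'i') → ravvivu.
Attach noun class class IV -ch → ravvivuch.
Vowel deletion: no change.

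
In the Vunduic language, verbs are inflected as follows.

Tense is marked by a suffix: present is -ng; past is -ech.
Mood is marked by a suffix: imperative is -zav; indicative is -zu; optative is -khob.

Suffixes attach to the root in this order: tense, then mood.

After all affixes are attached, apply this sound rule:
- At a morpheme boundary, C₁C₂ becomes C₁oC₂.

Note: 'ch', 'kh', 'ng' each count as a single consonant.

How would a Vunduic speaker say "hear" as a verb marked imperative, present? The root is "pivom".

pivomongozav

Attach tense present -ng → pivomng.
Attach mood imperative -zav → pivomngzav.
Apply epenthesis: pivomngzav → pivomongozav.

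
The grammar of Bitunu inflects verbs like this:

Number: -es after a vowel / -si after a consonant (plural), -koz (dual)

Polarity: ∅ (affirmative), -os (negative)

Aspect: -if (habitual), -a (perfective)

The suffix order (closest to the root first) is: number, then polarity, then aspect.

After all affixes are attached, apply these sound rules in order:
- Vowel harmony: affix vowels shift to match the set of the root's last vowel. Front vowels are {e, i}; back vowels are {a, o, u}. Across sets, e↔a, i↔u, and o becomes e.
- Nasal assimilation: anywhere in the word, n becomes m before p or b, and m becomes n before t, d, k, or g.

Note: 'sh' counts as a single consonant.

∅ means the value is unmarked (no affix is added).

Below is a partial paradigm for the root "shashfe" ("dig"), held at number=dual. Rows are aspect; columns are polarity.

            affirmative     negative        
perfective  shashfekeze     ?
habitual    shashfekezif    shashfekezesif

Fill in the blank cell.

shashfekezese

Attach number dual -koz → shashfekoz.
Attach polarity negative -os → shashfekozos.
Attach aspect perfective -a → shashfekozosa.
Apply vowel harmony: shashfekozosa → shashfekezese.
Nasal assimilation: no change.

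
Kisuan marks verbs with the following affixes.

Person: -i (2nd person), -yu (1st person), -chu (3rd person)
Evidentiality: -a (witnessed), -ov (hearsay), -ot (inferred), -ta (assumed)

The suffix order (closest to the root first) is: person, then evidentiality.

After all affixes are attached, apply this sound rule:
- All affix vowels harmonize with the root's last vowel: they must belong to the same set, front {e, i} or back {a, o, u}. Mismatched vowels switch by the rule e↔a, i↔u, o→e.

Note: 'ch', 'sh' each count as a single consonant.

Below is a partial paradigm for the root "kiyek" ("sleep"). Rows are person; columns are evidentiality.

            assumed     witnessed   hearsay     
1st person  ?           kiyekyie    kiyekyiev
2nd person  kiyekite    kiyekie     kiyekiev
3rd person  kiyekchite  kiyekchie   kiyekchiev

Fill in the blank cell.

kiyekyite

Attach person 1st person -yu → kiyekyu.
Attach evidentiality assumed -ta → kiyekyuta.
Apply vowel harmony: kiyekyuta → kiyekyite.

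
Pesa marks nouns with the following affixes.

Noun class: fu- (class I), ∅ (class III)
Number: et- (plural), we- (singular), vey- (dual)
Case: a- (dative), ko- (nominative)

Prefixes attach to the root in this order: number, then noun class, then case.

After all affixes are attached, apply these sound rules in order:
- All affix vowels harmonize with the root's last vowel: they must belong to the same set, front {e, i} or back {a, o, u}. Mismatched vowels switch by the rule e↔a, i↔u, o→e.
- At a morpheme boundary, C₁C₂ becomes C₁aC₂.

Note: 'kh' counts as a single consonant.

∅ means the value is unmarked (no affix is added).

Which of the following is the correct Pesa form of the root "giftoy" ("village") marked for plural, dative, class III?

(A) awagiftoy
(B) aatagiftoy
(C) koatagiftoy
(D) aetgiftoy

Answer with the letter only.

Attach number plural et- → etgiftoy.
noun class = class III: zero marking, form stays etgiftoy.
Attach case dative a- → aetgiftoy.
Apply vowel harmony: aetgiftoy → aatgiftoy.
Apply epenthesis: aatgiftoy → aatagiftoy.
So the correct form is aatagiftoy, option (B).
(D) aetgiftoy is wrong: it fails to apply the sound rule(s).
(A) awagiftoy is wrong: it uses singular instead of plural for number.
(C) koatagiftoy is wrong: it uses nominative instead of dative for case.

B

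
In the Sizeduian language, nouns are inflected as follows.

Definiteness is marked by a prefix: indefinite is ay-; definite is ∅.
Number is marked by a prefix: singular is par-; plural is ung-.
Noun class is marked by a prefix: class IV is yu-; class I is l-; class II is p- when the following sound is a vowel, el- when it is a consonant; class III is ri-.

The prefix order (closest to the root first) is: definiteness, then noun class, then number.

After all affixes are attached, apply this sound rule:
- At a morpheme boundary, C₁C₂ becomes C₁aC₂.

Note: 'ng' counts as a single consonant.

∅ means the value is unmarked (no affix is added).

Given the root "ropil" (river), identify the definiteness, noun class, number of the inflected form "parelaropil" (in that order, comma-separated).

Segment: par-el-ropil.
definiteness: ∅ → definite.
noun class: p/el- → class II.
number: par- → singular.

definite, class II, singular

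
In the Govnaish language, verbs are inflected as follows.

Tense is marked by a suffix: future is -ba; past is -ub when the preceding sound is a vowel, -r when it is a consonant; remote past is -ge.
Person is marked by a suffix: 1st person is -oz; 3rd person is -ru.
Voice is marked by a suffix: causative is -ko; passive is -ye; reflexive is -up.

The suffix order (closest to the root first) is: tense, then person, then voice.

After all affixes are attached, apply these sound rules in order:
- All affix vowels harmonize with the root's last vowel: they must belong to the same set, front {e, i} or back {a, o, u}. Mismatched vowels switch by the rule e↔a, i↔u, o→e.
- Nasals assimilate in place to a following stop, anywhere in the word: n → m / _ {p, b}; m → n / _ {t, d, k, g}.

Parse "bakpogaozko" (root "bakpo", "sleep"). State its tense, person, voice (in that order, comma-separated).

remote past, 1st person, causative

Segment: bakpo-ge-oz-ko.
tense: -ge → remote past.
person: -oz → 1st person.
voice: -ko → causative.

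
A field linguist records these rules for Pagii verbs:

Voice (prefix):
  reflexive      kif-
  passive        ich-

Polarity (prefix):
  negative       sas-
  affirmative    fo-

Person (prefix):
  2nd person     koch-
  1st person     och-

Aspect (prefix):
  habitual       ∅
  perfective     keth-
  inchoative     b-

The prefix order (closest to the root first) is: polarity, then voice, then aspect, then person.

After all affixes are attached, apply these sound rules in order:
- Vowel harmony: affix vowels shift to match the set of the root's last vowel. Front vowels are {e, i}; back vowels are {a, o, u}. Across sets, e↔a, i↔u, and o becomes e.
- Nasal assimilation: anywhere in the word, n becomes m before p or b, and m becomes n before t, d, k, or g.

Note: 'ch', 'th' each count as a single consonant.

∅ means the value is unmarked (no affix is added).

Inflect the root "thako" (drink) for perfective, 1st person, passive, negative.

Attach polarity negative sas- → sasthako.
Attach voice passive ich- → ichsasthako.
Attach aspect perfective keth- → kethichsasthako.
Attach person 1st person och- → ochkethichsasthako.
Apply vowel harmony: ochkethichsasthako → ochkathuchsasthako.
Nasal assimilation: no change.

ochkathuchsasthako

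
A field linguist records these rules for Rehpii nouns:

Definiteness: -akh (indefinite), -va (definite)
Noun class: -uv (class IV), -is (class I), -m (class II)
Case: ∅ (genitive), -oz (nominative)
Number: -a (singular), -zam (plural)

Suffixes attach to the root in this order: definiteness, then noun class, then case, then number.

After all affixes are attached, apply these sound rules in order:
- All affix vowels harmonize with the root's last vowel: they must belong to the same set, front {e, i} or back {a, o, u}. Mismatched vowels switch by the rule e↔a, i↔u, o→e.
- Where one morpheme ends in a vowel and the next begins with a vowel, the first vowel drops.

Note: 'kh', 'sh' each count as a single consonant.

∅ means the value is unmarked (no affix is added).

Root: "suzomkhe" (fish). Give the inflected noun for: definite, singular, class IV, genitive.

suzomkhevive

Attach definiteness definite -va → suzomkheva.
Attach noun class class IV -uv → suzomkhevauv.
case = genitive: zero marking, form stays suzomkhevauv.
Attach number singular -a → suzomkhevauva.
Apply vowel harmony: suzomkhevauva → suzomkheveive.
Apply vowel deletion: suzomkheveive → suzomkhevive.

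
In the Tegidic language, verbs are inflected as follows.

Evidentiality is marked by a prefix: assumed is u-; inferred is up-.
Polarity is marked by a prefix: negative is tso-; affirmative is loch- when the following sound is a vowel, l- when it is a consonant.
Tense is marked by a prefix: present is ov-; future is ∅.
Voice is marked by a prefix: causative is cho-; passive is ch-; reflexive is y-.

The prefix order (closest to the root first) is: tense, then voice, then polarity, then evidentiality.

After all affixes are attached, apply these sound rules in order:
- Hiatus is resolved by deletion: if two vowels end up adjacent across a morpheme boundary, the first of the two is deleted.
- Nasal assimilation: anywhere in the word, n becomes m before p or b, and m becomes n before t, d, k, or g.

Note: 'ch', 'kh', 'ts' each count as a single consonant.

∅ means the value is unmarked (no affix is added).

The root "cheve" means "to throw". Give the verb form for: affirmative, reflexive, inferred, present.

uplyovcheve

Attach tense present ov- → ovcheve.
Attach voice reflexive y- → yovcheve.
Attach polarity affirmative l- (before consonant 'y') → lyovcheve.
Attach evidentiality inferred up- → uplyovcheve.
Vowel deletion: no change.
Nasal assimilation: no change.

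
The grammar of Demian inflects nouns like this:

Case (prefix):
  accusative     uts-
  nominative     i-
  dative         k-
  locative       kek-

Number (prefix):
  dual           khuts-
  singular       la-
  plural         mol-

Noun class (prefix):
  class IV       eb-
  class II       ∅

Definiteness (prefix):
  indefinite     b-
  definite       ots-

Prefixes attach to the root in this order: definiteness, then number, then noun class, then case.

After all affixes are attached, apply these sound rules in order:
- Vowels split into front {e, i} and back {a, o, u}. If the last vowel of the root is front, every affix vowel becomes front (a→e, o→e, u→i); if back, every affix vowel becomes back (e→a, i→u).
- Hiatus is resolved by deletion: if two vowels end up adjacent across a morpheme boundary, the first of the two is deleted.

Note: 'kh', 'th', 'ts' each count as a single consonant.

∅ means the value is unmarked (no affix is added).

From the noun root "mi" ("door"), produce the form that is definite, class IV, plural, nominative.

Attach definiteness definite ots- → otsmi.
Attach number plural mol- → molotsmi.
Attach noun class class IV eb- → ebmolotsmi.
Attach case nominative i- → iebmolotsmi.
Apply vowel harmony: iebmolotsmi → iebmeletsmi.
Apply vowel deletion: iebmeletsmi → ebmeletsmi.

ebmeletsmi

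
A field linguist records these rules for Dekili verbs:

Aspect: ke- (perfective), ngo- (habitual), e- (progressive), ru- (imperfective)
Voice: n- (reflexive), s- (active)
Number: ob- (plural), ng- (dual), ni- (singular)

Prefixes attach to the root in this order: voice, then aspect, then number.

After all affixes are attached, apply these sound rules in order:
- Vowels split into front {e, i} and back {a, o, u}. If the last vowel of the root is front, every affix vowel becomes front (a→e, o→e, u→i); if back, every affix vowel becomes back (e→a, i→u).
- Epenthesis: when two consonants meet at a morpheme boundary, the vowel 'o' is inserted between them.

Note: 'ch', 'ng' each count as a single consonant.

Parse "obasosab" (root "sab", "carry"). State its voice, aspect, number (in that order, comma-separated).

active, progressive, plural

Segment: ob-e-s-sab.
voice: s- → active.
aspect: e- → progressive.
number: ob- → plural.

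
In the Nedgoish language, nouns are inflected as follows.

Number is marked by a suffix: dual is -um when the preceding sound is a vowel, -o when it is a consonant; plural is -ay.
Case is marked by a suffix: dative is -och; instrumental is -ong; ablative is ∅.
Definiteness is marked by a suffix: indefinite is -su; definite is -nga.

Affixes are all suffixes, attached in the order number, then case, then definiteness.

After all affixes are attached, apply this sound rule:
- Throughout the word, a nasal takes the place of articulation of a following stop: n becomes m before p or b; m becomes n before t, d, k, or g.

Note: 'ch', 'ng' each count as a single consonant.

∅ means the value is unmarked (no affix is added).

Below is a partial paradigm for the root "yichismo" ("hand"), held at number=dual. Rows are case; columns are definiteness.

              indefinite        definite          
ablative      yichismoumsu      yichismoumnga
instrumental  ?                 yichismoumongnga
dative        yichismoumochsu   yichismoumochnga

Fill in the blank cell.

yichismoumongsu

Attach number dual -um (after vowel 'o') → yichismoum.
Attach case instrumental -ong → yichismoumong.
Attach definiteness indefinite -su → yichismoumongsu.
Nasal assimilation: no change.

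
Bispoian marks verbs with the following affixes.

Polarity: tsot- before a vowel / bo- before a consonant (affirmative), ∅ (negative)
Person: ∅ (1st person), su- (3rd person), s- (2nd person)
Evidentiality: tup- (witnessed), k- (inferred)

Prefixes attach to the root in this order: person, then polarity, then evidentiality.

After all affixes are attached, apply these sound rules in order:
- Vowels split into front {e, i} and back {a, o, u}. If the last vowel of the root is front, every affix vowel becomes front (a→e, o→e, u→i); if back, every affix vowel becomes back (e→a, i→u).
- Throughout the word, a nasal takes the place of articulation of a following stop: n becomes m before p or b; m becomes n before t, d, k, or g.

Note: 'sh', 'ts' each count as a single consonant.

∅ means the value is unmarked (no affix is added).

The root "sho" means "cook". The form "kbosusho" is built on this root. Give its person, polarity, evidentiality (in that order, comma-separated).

3rd person, affirmative, inferred

Segment: k-bo-su-sho.
person: su- → 3rd person.
polarity: tsot/bo- → affirmative.
evidentiality: k- → inferred.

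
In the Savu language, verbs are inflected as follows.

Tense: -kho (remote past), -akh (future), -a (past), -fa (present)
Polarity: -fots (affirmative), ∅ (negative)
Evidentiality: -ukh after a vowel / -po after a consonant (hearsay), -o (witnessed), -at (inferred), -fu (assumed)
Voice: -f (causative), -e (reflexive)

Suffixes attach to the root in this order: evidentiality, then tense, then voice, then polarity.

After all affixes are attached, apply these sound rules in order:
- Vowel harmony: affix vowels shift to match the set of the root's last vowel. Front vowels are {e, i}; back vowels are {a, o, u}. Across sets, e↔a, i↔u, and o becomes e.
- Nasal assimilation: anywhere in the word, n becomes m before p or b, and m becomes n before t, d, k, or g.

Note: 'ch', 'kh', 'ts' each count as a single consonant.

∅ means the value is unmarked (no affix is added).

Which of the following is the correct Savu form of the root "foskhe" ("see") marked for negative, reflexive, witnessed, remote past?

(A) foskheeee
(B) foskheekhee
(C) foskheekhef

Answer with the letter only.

Attach evidentiality witnessed -o → foskheo.
Attach tense remote past -kho → foskheokho.
Attach voice reflexive -e → foskheokhoe.
polarity = negative: zero marking, form stays foskheokhoe.
Apply vowel harmony: foskheokhoe → foskheekhee.
Nasal assimilation: no change.
So the correct form is foskheekhee, option (B).
(C) foskheekhef is wrong: it uses causative instead of reflexive for voice.
(A) foskheeee is wrong: it uses past instead of remote past for tense.

B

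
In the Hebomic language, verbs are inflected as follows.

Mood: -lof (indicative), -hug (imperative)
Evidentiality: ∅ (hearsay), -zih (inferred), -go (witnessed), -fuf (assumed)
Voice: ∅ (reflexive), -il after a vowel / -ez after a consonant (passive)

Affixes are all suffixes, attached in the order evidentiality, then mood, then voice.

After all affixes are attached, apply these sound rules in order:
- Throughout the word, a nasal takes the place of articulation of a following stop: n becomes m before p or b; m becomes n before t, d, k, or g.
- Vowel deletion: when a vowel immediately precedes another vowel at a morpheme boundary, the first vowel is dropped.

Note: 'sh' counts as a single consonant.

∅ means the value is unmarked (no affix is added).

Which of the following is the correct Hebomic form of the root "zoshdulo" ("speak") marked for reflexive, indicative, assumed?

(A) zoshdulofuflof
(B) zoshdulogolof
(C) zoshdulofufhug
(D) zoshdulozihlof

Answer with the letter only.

A

Attach evidentiality assumed -fuf → zoshdulofuf.
Attach mood indicative -lof → zoshdulofuflof.
voice = reflexive: zero marking, form stays zoshdulofuflof.
Nasal assimilation: no change.
Vowel deletion: no change.
So the correct form is zoshdulofuflof, option (A).
(B) zoshdulogolof is wrong: it uses witnessed instead of assumed for evidentiality.
(C) zoshdulofufhug is wrong: it uses imperative instead of indicative for mood.
(D) zoshdulozihlof is wrong: it uses inferred instead of assumed for evidentiality.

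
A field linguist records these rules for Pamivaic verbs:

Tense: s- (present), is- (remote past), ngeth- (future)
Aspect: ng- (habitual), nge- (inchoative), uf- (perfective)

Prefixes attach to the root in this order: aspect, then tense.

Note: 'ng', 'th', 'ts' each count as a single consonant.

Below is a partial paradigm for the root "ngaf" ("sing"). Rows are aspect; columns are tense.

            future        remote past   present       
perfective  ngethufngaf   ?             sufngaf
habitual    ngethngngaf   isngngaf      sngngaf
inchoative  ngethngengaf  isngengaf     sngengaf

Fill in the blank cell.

Attach aspect perfective uf- → ufngaf.
Attach tense remote past is- → isufngaf.

isufngaf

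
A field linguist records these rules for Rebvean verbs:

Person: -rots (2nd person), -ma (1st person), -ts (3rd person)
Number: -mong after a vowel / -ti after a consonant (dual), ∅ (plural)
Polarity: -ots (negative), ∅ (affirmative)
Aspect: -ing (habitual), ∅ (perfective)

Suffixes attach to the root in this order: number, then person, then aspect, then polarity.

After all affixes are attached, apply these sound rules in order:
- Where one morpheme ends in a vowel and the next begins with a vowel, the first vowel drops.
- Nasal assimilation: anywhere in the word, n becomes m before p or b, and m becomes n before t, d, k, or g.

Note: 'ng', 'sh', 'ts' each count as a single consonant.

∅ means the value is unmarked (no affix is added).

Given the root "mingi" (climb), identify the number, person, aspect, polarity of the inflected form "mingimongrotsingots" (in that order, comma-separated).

Segment: mingi-mong-rots-ing-ots.
number: -mong/ti → dual.
person: -rots → 2nd person.
aspect: -ing → habitual.
polarity: -ots → negative.

dual, 2nd person, habitual, negative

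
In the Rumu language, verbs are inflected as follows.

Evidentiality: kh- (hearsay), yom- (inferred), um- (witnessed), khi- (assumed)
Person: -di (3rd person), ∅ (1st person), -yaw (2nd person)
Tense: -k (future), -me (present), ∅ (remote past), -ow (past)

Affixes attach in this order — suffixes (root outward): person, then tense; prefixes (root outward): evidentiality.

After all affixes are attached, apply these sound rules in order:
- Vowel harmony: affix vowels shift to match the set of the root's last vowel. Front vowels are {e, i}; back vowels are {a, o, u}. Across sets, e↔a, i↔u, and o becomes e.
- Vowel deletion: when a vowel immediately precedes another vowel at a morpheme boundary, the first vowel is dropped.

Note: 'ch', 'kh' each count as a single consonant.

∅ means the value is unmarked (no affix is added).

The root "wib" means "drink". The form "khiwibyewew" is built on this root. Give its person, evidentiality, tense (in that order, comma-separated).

2nd person, assumed, past

Segment: khi-wib-yaw-ow.
person: -yaw → 2nd person.
evidentiality: khi- → assumed.
tense: -ow → past.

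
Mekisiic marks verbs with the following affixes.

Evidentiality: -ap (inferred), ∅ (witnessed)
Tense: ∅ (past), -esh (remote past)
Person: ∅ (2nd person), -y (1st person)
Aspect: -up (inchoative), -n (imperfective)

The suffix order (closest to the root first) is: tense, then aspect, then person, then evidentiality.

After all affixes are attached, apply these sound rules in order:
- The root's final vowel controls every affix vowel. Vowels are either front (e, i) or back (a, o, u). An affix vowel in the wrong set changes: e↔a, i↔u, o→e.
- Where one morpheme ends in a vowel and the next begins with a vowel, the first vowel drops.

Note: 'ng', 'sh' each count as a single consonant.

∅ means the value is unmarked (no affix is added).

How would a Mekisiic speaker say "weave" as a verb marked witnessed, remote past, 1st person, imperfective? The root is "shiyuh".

shiyuhashny

Attach tense remote past -esh → shiyuhesh.
Attach aspect imperfective -n → shiyuheshn.
Attach person 1st person -y → shiyuheshny.
evidentiality = witnessed: zero marking, form stays shiyuheshny.
Apply vowel harmony: shiyuheshny → shiyuhashny.
Vowel deletion: no change.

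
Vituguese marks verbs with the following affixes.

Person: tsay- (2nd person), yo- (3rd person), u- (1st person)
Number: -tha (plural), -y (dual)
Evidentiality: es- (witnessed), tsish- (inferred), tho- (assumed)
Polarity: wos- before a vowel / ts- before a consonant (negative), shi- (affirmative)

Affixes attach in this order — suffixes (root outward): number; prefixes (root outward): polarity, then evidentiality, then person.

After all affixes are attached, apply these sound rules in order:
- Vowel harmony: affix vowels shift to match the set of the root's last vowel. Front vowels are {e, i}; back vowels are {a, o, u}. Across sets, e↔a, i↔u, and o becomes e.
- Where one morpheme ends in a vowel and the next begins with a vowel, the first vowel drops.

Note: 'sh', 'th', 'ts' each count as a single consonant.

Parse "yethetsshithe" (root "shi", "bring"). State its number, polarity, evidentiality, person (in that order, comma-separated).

plural, negative, assumed, 3rd person

Segment: yo-tho-ts-shi-tha.
number: -tha → plural.
polarity: wos/ts- → negative.
evidentiality: tho- → assumed.
person: yo- → 3rd person.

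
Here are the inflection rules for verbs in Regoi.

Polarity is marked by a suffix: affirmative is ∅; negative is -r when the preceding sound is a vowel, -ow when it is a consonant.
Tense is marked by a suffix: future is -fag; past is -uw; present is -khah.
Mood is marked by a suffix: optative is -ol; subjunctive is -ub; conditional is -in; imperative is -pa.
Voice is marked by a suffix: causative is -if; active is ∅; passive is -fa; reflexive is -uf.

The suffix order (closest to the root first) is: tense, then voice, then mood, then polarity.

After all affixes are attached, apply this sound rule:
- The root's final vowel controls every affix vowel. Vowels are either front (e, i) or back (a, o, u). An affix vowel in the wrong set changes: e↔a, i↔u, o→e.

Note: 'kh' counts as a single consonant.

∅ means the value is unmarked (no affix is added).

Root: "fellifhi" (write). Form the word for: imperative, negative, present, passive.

Attach tense present -khah → fellifhikhah.
Attach voice passive -fa → fellifhikhahfa.
Attach mood imperative -pa → fellifhikhahfapa.
Attach polarity negative -r (after vowel 'a') → fellifhikhahfapar.
Apply vowel harmony: fellifhikhahfapar → fellifhikhehfeper.

fellifhikhehfeper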